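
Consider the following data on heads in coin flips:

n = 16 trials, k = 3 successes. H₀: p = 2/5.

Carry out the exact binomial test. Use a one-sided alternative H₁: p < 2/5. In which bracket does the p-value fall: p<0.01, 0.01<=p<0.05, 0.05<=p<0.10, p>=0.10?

Exact binomial: n=16, k=3, p₀=2/5=0.4000
P(X≤3) from Σ C(n,i)·p₀^i·(1−p₀)^(n−i)
p-value (one-sided, H₁ less) = 0.06515
→ bracket: 0.05<=p<0.10

p-value bracket: 0.05<=p<0.10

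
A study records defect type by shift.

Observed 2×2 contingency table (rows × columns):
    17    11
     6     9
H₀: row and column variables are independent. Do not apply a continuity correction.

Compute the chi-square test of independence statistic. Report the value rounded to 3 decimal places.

Row totals [28, 15], col totals [23, 20], n=43
χ² = (17−14.98)²/14.98 + (11−13.02)²/13.02 + (6−8.02)²/8.02 + (9−6.98)²/6.98 = 1.6846
df = 1

test statistic = 1.685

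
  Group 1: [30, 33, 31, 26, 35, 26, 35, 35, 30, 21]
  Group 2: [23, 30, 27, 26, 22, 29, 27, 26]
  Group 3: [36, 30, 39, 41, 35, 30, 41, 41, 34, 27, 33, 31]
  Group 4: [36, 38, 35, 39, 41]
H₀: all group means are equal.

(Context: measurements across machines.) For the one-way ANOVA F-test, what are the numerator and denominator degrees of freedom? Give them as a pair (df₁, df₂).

k = 4 groups, N = 35 total
df = (k−1, N−k) = (4−1, 35−4) = (3, 31)

degrees of freedom = [3, 31]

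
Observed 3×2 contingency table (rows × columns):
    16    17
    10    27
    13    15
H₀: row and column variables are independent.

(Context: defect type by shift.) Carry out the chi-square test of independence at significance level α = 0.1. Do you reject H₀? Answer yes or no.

reject H₀: no

Row totals [33, 37, 28], col totals [39, 59], n=98
χ² = (16−13.13)²/13.13 + (17−19.87)²/19.87 + (10−14.72)²/14.72 + (27−22.28)²/22.28 + (13−11.14)²/11.14 + (15−16.86)²/16.86 = 4.0719
df = 2
p-value (upper-tail) = 0.13055
At α=0.1: p ≥ α → fail to reject H₀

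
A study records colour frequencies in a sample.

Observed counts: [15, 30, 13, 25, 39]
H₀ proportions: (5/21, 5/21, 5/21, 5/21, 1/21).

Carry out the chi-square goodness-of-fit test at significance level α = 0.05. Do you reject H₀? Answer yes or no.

n = 122; E_i = n·p_i = [29.05, 29.05, 29.05, 29.05, 5.81]
χ² = (15−29.05)²/29.05 + (30−29.05)²/29.05 + (13−29.05)²/29.05 + (25−29.05)²/29.05 + (39−5.81)²/5.81 = 205.8754
df = 4
p-value (upper-tail) = 0.00000
At α=0.05: p < α → reject H₀

reject H₀: yes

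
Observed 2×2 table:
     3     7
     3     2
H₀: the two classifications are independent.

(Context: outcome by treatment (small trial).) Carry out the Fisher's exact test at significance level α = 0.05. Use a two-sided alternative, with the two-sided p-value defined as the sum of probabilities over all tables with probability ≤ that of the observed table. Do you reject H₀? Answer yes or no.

Margins: r₁=10, r₂=5, c₁=6, c₂=9, n=15
p_obs = C(10,3)·C(5,3)/C(15,6); sum pmf over tables with pmf ≤ p_obs
p-value (two-sided) = 0.32867
At α=0.05: p ≥ α → fail to reject H₀

reject H₀: no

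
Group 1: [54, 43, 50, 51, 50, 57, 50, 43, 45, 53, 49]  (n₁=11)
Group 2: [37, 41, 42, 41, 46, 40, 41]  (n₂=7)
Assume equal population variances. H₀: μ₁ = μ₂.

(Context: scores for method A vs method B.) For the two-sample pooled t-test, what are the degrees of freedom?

df = n₁ + n₂ − 2 = 11 + 7 − 2 = 16

degrees of freedom = 16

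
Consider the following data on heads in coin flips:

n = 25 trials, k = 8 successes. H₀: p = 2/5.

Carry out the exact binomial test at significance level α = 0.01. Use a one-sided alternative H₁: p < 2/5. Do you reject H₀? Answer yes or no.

reject H₀: no

Exact binomial: n=25, k=8, p₀=2/5=0.4000
P(X≤8) from Σ C(n,i)·p₀^i·(1−p₀)^(n−i)
p-value (one-sided, H₁ less) = 0.27353
At α=0.01: p ≥ α → fail to reject H₀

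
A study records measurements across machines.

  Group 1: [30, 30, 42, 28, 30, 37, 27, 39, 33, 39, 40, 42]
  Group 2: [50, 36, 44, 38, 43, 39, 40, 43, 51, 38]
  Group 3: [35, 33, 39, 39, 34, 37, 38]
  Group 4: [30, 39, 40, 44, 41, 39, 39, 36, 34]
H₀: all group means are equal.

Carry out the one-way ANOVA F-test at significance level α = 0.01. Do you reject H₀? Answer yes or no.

Group means [34.75, 42.20, 36.43, 38.00], grand mean 37.789
SSB = Σnᵢ(x̄ᵢ−x̄)² = 318.752; SSW = ΣΣ(x−x̄ᵢ)² = 753.564
MSB = 318.752/3 = 106.2505; MSW = 753.564/34 = 22.1637
F = MSB/MSW = 4.7939
df = (3, 34)
p-value (upper-tail) = 0.00685
At α=0.01: p < α → reject H₀

reject H₀: yes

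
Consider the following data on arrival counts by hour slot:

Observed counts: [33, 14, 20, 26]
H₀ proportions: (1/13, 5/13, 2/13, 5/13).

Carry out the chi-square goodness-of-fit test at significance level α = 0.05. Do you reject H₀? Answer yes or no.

n = 93; E_i = n·p_i = [7.15, 35.77, 14.31, 35.77]
χ² = (33−7.15)²/7.15 + (14−35.77)²/35.77 + (20−14.31)²/14.31 + (26−35.77)²/35.77 = 111.5613
df = 3
p-value (upper-tail) = 0.00000
At α=0.05: p < α → reject H₀

reject H₀: yes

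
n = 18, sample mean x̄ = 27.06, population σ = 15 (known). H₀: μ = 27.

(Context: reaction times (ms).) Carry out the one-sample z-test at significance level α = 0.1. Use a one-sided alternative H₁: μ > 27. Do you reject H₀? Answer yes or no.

SE = σ/√n = 15/√18 = 3.5355
z = (x̄−μ₀)/SE = (27.06−27)/3.5355 = 0.0170
p-value (one-sided, H₁ greater) = 0.49323
At α=0.1: p ≥ α → fail to reject H₀

reject H₀: no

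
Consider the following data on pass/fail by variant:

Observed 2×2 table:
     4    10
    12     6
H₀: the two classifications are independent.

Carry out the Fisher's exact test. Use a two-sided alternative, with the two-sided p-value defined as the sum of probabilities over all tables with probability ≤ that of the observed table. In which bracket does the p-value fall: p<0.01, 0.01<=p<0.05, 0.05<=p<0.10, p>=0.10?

Margins: r₁=14, r₂=18, c₁=16, c₂=16, n=32
p_obs = C(14,4)·C(18,12)/C(32,16); sum pmf over tables with pmf ≤ p_obs
p-value (two-sided) = 0.07317
→ bracket: 0.05<=p<0.10

p-value bracket: 0.05<=p<0.10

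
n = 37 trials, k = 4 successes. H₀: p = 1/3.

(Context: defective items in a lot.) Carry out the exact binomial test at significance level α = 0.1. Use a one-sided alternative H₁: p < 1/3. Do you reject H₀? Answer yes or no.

Exact binomial: n=37, k=4, p₀=1/3=0.3333
P(X≤4) from Σ C(n,i)·p₀^i·(1−p₀)^(n−i)
p-value (one-sided, H₁ less) = 0.00161
At α=0.1: p < α → reject H₀

reject H₀: yes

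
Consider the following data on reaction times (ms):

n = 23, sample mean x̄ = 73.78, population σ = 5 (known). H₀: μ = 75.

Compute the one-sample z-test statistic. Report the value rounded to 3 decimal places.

SE = σ/√n = 5/√23 = 1.0426
z = (x̄−μ₀)/SE = (73.78−75)/1.0426 = -1.1702

test statistic = -1.170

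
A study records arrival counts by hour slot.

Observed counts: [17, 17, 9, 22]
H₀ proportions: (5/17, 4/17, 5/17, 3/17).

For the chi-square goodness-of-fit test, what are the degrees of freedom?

degrees of freedom = 3

df = k − 1 = 4 − 1 = 3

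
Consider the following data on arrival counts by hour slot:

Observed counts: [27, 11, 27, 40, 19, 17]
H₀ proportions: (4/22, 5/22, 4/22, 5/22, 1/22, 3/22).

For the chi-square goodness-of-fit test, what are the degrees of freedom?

df = k − 1 = 6 − 1 = 5

degrees of freedom = 5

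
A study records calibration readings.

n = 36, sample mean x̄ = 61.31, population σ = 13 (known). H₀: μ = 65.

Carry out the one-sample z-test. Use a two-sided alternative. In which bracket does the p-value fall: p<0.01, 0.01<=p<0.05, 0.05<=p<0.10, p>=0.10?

SE = σ/√n = 13/√36 = 2.1667
z = (x̄−μ₀)/SE = (61.31−65)/2.1667 = -1.7031
p-value (two-sided) = 0.08855
→ bracket: 0.05<=p<0.10

p-value bracket: 0.05<=p<0.10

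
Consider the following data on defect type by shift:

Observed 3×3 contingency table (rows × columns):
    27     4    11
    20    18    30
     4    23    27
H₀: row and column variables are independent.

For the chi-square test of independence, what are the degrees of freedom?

df = (r−1)(c−1) = (3−1)·(3−1) = 4

degrees of freedom = 4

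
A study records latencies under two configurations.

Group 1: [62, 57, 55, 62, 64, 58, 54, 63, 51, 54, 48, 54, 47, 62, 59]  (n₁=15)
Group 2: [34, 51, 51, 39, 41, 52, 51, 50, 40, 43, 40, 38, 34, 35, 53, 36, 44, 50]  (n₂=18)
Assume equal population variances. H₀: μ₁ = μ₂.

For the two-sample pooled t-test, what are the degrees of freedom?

df = n₁ + n₂ − 2 = 15 + 18 − 2 = 31

degrees of freedom = 31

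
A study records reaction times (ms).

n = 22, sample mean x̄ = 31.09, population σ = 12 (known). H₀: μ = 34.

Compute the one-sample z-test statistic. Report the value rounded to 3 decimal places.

SE = σ/√n = 12/√22 = 2.5584
z = (x̄−μ₀)/SE = (31.09−34)/2.5584 = -1.1374

test statistic = -1.137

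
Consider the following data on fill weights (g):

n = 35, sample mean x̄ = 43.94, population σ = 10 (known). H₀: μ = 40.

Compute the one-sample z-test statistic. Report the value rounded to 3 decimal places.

SE = σ/√n = 10/√35 = 1.6903
z = (x̄−μ₀)/SE = (43.94−40)/1.6903 = 2.3309

test statistic = 2.331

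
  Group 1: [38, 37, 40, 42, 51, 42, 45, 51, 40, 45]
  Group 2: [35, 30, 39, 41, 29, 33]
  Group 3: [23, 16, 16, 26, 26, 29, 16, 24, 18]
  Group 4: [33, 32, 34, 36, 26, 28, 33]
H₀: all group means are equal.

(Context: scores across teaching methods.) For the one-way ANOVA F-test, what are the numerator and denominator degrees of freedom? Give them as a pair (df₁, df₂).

k = 4 groups, N = 32 total
df = (k−1, N−k) = (4−1, 32−4) = (3, 28)

degrees of freedom = [3, 28]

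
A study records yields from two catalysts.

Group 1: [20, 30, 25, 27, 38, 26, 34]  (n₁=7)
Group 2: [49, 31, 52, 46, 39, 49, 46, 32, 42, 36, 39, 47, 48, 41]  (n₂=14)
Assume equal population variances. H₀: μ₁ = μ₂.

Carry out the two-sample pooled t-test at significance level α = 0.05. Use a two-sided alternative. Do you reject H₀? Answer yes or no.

reject H₀: yes

x̄₁=28.571, s₁=5.996, n₁=7
x̄₂=42.643, s₂=6.570, n₂=14
s_p² = [6·5.996² + 13·6.570²]/19 = 40.8910
SE = √(s_p²·(1/7+1/14)) = 2.9601
t = (28.571−42.643)/2.9601 = -4.7537
df = 19
p-value (two-sided) = 0.00014
At α=0.05: p < α → reject H₀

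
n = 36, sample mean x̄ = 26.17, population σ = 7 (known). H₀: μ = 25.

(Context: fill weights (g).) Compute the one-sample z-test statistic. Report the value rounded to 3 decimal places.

test statistic = 1.003

SE = σ/√n = 7/√36 = 1.1667
z = (x̄−μ₀)/SE = (26.17−25)/1.1667 = 1.0029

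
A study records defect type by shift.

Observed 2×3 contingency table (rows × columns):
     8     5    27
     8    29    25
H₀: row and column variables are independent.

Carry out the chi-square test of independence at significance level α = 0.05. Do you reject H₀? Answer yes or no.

Row totals [40, 62], col totals [16, 34, 52], n=102
χ² = (8−6.27)²/6.27 + (5−13.33)²/13.33 + (27−20.39)²/20.39 + (8−9.73)²/9.73 + (29−20.67)²/20.67 + (25−31.61)²/31.61 = 12.8718
df = 2
p-value (upper-tail) = 0.00160
At α=0.05: p < α → reject H₀

reject H₀: yes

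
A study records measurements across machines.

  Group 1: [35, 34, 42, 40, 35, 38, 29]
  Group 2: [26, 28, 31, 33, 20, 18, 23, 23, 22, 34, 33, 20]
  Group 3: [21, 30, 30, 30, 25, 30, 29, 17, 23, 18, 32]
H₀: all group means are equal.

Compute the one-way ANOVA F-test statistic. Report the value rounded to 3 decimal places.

test statistic = 9.967

Group means [36.14, 25.92, 25.91], grand mean 28.300
SSB = Σnᵢ(x̄ᵢ−x̄)² = 561.617; SSW = ΣΣ(x−x̄ᵢ)² = 760.683
MSB = 561.617/2 = 280.8085; MSW = 760.683/27 = 28.1734
F = MSB/MSW = 9.9671
df = (2, 27)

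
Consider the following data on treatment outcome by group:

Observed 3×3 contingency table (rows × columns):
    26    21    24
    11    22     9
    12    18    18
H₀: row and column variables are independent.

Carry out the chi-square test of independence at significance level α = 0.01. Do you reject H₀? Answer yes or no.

reject H₀: no

Row totals [71, 42, 48], col totals [49, 61, 51], n=161
χ² = (26−21.61)²/21.61 + (21−26.90)²/26.90 + (24−22.49)²/22.49 + (11−12.78)²/12.78 + (22−15.91)²/15.91 + (9−13.30)²/13.30 + (12−14.61)²/14.61 + (18−18.19)²/18.19 + (18−15.20)²/15.20 = 7.2390
df = 4
p-value (upper-tail) = 0.12378
At α=0.01: p ≥ α → fail to reject H₀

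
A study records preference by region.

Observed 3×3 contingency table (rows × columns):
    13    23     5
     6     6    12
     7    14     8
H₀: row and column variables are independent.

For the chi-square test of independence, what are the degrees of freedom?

df = (r−1)(c−1) = (3−1)·(3−1) = 4

degrees of freedom = 4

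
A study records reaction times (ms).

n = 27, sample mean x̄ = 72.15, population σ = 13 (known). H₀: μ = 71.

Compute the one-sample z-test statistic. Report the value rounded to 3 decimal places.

SE = σ/√n = 13/√27 = 2.5019
z = (x̄−μ₀)/SE = (72.15−71)/2.5019 = 0.4597

test statistic = 0.460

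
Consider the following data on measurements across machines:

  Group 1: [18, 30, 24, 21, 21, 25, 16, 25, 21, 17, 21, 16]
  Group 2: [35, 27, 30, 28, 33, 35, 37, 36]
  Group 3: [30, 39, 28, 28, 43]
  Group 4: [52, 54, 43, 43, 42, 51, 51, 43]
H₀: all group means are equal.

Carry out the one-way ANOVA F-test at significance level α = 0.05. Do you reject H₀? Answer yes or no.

reject H₀: yes

Group means [21.25, 32.62, 33.60, 47.38], grand mean 32.212
SSB = Σnᵢ(x̄ᵢ−x̄)² = 3292.315; SSW = ΣΣ(x−x̄ᵢ)² = 669.200
MSB = 3292.315/3 = 1097.4384; MSW = 669.200/29 = 23.0759
F = MSB/MSW = 47.5578
df = (3, 29)
p-value (upper-tail) = 0.00000
At α=0.05: p < α → reject H₀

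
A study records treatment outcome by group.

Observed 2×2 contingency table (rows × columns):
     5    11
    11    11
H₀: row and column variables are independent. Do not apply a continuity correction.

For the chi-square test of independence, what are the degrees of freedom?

df = (r−1)(c−1) = (2−1)·(2−1) = 1

degrees of freedom = 1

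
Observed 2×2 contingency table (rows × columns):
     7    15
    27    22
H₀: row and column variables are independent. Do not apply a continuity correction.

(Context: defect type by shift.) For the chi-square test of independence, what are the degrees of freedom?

df = (r−1)(c−1) = (2−1)·(2−1) = 1

degrees of freedom = 1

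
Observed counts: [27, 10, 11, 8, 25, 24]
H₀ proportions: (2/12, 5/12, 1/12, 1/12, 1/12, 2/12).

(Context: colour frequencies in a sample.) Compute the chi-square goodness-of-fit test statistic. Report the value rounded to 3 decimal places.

test statistic = 64.429

n = 105; E_i = n·p_i = [17.50, 43.75, 8.75, 8.75, 8.75, 17.50]
χ² = (27−17.50)²/17.50 + (10−43.75)²/43.75 + (11−8.75)²/8.75 + (8−8.75)²/8.75 + (25−8.75)²/8.75 + (24−17.50)²/17.50 = 64.4286
df = 5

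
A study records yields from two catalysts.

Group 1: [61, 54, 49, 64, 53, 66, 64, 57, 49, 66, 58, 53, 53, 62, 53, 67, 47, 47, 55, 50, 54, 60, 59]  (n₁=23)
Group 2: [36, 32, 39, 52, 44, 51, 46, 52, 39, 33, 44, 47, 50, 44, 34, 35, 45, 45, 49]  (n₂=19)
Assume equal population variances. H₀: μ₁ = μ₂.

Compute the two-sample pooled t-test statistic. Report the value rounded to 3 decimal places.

x̄₁=56.565, s₁=6.302, n₁=23
x̄₂=43.000, s₂=6.642, n₂=19
s_p² = [22·6.302² + 18·6.642²]/40 = 41.6913
SE = √(s_p²·(1/23+1/19)) = 2.0017
t = (56.565−43.000)/2.0017 = 6.7767
df = 40

test statistic = 6.777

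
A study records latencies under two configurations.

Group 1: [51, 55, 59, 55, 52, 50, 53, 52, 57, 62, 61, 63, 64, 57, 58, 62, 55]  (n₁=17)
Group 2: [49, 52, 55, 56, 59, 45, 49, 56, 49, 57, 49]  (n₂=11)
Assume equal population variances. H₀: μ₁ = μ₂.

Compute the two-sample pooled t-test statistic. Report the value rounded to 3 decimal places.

x̄₁=56.824, s₁=4.461, n₁=17
x̄₂=52.364, s₂=4.456, n₂=11
s_p² = [16·4.461² + 10·4.456²]/26 = 19.8852
SE = √(s_p²·(1/17+1/11)) = 1.7255
t = (56.824−52.364)/1.7255 = 2.5846
df = 26

test statistic = 2.585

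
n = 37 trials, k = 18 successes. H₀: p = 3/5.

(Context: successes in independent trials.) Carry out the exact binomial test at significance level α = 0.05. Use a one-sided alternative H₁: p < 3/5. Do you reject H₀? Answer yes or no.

Exact binomial: n=37, k=18, p₀=3/5=0.6000
P(X≤18) from Σ C(n,i)·p₀^i·(1−p₀)^(n−i)
p-value (one-sided, H₁ less) = 0.10798
At α=0.05: p ≥ α → fail to reject H₀

reject H₀: no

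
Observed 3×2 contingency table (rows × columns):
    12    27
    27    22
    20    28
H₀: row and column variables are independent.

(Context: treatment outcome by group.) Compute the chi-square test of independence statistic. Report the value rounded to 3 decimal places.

test statistic = 5.324

Row totals [39, 49, 48], col totals [59, 77], n=136
χ² = (12−16.92)²/16.92 + (27−22.08)²/22.08 + (27−21.26)²/21.26 + (22−27.74)²/27.74 + (20−20.82)²/20.82 + (28−27.18)²/27.18 = 5.3237
df = 2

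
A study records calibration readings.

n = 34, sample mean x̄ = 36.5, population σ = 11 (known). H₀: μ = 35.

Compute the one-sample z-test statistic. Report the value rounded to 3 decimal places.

test statistic = 0.795

SE = σ/√n = 11/√34 = 1.8865
z = (x̄−μ₀)/SE = (36.5−35)/1.8865 = 0.7951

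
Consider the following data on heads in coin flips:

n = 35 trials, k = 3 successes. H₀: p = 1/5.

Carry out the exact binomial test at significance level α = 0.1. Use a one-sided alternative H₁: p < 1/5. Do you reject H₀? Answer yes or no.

Exact binomial: n=35, k=3, p₀=1/5=0.2000
P(X≤3) from Σ C(n,i)·p₀^i·(1−p₀)^(n−i)
p-value (one-sided, H₁ less) = 0.06052
At α=0.1: p < α → reject H₀

reject H₀: yes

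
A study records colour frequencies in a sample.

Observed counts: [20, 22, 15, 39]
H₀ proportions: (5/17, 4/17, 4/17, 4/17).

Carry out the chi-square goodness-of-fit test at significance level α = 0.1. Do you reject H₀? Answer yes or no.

n = 96; E_i = n·p_i = [28.24, 22.59, 22.59, 22.59]
χ² = (20−28.24)²/28.24 + (22−22.59)²/22.59 + (15−22.59)²/22.59 + (39−22.59)²/22.59 = 16.8906
df = 3
p-value (upper-tail) = 0.00074
At α=0.1: p < α → reject H₀

reject H₀: yes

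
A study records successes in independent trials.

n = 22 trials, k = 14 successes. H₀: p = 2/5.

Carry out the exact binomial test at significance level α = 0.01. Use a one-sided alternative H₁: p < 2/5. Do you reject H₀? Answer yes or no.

reject H₀: no

Exact binomial: n=22, k=14, p₀=2/5=0.4000
P(X≤14) from Σ C(n,i)·p₀^i·(1−p₀)^(n−i)
p-value (one-sided, H₁ less) = 0.99295
At α=0.01: p ≥ α → fail to reject H₀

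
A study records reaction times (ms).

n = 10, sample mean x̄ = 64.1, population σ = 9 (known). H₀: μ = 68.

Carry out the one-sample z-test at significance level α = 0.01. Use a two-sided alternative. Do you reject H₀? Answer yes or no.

SE = σ/√n = 9/√10 = 2.8460
z = (x̄−μ₀)/SE = (64.1−68)/2.8460 = -1.3703
p-value (two-sided) = 0.17059
At α=0.01: p ≥ α → fail to reject H₀

reject H₀: no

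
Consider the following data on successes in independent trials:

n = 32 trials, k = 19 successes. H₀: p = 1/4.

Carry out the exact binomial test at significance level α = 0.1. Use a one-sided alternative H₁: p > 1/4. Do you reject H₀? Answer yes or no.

reject H₀: yes

Exact binomial: n=32, k=19, p₀=1/4=0.2500
P(X≥19) from Σ C(n,i)·p₀^i·(1−p₀)^(n−i)
p-value (one-sided, H₁ greater) = 0.00004
At α=0.1: p < α → reject H₀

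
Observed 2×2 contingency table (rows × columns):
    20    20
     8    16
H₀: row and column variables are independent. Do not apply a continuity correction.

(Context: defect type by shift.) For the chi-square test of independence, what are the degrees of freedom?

df = (r−1)(c−1) = (2−1)·(2−1) = 1

degrees of freedom = 1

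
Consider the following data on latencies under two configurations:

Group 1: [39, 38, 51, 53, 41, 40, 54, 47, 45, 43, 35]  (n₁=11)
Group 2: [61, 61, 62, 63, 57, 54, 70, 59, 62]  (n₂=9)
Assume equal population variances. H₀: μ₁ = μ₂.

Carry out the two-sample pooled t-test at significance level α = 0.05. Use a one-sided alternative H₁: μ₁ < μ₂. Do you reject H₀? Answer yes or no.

reject H₀: yes

x̄₁=44.182, s₁=6.385, n₁=11
x̄₂=61.000, s₂=4.416, n₂=9
s_p² = [10·6.385² + 8·4.416²]/18 = 31.3131
SE = √(s_p²·(1/11+1/9)) = 2.5151
t = (44.182−61.000)/2.5151 = -6.6868
df = 18
p-value (one-sided, H₁ less) = 0.00000
At α=0.05: p < α → reject H₀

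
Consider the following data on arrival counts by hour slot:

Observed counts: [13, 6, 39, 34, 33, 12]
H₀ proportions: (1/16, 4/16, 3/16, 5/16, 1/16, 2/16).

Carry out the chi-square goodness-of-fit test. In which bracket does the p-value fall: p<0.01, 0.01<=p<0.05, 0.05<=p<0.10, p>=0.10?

n = 137; E_i = n·p_i = [8.56, 34.25, 25.69, 42.81, 8.56, 17.12]
χ² = (13−8.56)²/8.56 + (6−34.25)²/34.25 + (39−25.69)²/25.69 + (34−42.81)²/42.81 + (33−8.56)²/8.56 + (12−17.12)²/17.12 = 105.5927
df = 5
p-value (upper-tail) = 0.00000
→ bracket: p<0.01

p-value bracket: p<0.01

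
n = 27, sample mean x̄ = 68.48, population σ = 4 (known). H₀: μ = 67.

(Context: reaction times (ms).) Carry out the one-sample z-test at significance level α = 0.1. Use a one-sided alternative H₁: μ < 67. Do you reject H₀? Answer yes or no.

reject H₀: no

SE = σ/√n = 4/√27 = 0.7698
z = (x̄−μ₀)/SE = (68.48−67)/0.7698 = 1.9226
p-value (one-sided, H₁ less) = 0.97273
At α=0.1: p ≥ α → fail to reject H₀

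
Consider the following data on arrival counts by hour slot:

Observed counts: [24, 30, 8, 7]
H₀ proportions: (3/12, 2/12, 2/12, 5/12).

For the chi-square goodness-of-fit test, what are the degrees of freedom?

degrees of freedom = 3

df = k − 1 = 4 − 1 = 3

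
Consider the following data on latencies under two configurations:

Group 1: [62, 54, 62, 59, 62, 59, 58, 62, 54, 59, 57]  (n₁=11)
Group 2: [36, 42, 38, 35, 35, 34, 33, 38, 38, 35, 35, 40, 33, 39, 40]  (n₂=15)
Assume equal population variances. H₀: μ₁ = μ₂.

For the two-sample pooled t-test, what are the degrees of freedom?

degrees of freedom = 24

df = n₁ + n₂ − 2 = 11 + 15 − 2 = 24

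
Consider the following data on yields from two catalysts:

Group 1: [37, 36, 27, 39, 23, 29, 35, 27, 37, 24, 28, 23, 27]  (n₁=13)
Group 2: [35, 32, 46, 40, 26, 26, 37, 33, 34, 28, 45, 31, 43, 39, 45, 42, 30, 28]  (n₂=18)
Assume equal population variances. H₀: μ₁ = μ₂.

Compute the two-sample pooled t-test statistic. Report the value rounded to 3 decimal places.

x̄₁=30.154, s₁=5.814, n₁=13
x̄₂=35.556, s₂=6.810, n₂=18
s_p² = [12·5.814² + 17·6.810²]/29 = 41.1771
SE = √(s_p²·(1/13+1/18)) = 2.3356
t = (30.154−35.556)/2.3356 = -2.3128
df = 29

test statistic = -2.313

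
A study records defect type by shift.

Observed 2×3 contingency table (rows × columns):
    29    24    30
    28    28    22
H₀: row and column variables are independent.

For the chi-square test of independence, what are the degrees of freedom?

degrees of freedom = 2

df = (r−1)(c−1) = (2−1)·(3−1) = 2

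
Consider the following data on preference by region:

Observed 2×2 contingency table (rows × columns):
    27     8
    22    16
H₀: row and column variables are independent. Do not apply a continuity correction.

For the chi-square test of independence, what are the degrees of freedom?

degrees of freedom = 1

df = (r−1)(c−1) = (2−1)·(2−1) = 1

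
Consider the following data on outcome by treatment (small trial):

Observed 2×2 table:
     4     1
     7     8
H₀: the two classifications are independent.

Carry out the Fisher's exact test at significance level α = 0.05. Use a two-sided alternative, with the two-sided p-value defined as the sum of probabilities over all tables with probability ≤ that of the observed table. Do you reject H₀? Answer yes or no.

reject H₀: no

Margins: r₁=5, r₂=15, c₁=11, c₂=9, n=20
p_obs = C(5,4)·C(15,7)/C(20,11); sum pmf over tables with pmf ≤ p_obs
p-value (two-sided) = 0.31889
At α=0.05: p ≥ α → fail to reject H₀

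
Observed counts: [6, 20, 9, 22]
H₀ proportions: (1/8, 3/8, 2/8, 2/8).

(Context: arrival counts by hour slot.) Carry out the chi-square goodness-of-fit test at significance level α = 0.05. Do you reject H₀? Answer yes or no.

n = 57; E_i = n·p_i = [7.12, 21.38, 14.25, 14.25]
χ² = (6−7.12)²/7.12 + (20−21.38)²/21.38 + (9−14.25)²/14.25 + (22−14.25)²/14.25 = 6.4152
df = 3
p-value (upper-tail) = 0.09307
At α=0.05: p ≥ α → fail to reject H₀

reject H₀: no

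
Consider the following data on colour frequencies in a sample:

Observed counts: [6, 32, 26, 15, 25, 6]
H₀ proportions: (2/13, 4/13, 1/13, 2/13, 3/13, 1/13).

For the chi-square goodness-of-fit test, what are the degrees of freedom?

degrees of freedom = 5

df = k − 1 = 6 − 1 = 5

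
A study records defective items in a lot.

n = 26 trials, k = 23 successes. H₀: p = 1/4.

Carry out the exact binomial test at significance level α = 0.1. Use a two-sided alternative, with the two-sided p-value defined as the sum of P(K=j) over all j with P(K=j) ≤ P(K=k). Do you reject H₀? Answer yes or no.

Exact binomial: n=26, k=23, p₀=1/4=0.2500
P(X=j) = C(n,j)·p₀^j·(1−p₀)^(n−j); p = Σ P(X=j) over j with P(X=j) ≤ P(X=23)
p-value (two-sided) = 0.00000
At α=0.1: p < α → reject H₀

reject H₀: yes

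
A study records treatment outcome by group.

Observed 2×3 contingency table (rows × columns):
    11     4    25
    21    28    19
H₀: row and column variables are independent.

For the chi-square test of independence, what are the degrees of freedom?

degrees of freedom = 2

df = (r−1)(c−1) = (2−1)·(3−1) = 2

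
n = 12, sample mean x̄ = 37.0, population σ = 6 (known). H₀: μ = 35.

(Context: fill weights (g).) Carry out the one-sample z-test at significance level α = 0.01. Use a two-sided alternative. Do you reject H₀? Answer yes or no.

SE = σ/√n = 6/√12 = 1.7321
z = (x̄−μ₀)/SE = (37.0−35)/1.7321 = 1.1547
p-value (two-sided) = 0.24821
At α=0.01: p ≥ α → fail to reject H₀

reject H₀: no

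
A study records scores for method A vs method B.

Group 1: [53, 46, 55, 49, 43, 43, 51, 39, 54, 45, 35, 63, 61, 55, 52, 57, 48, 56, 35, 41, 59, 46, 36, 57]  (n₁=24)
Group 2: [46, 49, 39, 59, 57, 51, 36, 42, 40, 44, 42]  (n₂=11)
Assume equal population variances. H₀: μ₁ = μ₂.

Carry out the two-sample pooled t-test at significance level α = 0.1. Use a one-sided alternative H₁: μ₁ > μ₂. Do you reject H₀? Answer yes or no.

x̄₁=49.125, s₁=8.274, n₁=24
x̄₂=45.909, s₂=7.382, n₂=11
s_p² = [23·8.274² + 10·7.382²]/33 = 64.2283
SE = √(s_p²·(1/24+1/11)) = 2.9181
t = (49.125−45.909)/2.9181 = 1.1021
df = 33
p-value (one-sided, H₁ greater) = 0.13920
At α=0.1: p ≥ α → fail to reject H₀

reject H₀: no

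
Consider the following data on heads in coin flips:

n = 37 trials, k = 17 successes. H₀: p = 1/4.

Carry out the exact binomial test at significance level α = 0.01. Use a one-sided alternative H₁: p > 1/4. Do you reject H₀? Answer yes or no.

Exact binomial: n=37, k=17, p₀=1/4=0.2500
P(X≥17) from Σ C(n,i)·p₀^i·(1−p₀)^(n−i)
p-value (one-sided, H₁ greater) = 0.00453
At α=0.01: p < α → reject H₀

reject H₀: yes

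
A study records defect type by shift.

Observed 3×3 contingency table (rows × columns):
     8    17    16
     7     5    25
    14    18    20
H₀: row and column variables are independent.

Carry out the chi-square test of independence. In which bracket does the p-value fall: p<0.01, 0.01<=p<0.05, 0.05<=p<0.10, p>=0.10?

Row totals [41, 37, 52], col totals [29, 40, 61], n=130
χ² = (8−9.15)²/9.15 + (17−12.62)²/12.62 + (16−19.24)²/19.24 + (7−8.25)²/8.25 + (5−11.38)²/11.38 + (25−17.36)²/17.36 + (14−11.60)²/11.60 + (18−16.00)²/16.00 + (20−24.40)²/24.40 = 10.8844
df = 4
p-value (upper-tail) = 0.02789
→ bracket: 0.01<=p<0.05

p-value bracket: 0.01<=p<0.05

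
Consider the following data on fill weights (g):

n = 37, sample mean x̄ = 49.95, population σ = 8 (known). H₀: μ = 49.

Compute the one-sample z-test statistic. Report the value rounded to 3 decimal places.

test statistic = 0.722

SE = σ/√n = 8/√37 = 1.3152
z = (x̄−μ₀)/SE = (49.95−49)/1.3152 = 0.7223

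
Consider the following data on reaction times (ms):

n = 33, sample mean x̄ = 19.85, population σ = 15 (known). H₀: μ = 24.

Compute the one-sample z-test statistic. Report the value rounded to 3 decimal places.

SE = σ/√n = 15/√33 = 2.6112
z = (x̄−μ₀)/SE = (19.85−24)/2.6112 = -1.5893

test statistic = -1.589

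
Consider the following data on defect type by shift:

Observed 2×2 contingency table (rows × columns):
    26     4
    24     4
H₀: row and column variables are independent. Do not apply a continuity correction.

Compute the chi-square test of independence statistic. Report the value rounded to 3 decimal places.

Row totals [30, 28], col totals [50, 8], n=58
χ² = (26−25.86)²/25.86 + (4−4.14)²/4.14 + (24−24.14)²/24.14 + (4−3.86)²/3.86 = 0.0110
df = 1

test statistic = 0.011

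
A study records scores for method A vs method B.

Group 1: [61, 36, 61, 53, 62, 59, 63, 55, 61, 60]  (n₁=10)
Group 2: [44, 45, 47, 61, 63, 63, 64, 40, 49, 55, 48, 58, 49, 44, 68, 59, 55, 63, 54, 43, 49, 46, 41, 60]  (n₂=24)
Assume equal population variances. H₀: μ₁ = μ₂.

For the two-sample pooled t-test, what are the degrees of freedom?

df = n₁ + n₂ − 2 = 10 + 24 − 2 = 32

degrees of freedom = 32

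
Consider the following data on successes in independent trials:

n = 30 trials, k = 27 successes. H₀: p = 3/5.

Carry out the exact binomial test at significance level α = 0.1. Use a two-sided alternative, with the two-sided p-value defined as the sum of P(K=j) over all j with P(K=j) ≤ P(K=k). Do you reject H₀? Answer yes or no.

reject H₀: yes

Exact binomial: n=30, k=27, p₀=3/5=0.6000
P(X=j) = C(n,j)·p₀^j·(1−p₀)^(n−j); p = Σ P(X=j) over j with P(X=j) ≤ P(X=27)
p-value (two-sided) = 0.00054
At α=0.1: p < α → reject H₀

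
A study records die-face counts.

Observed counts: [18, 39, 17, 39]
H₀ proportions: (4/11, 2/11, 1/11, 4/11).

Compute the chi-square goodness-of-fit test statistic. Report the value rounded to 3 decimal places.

test statistic = 34.064

n = 113; E_i = n·p_i = [41.09, 20.55, 10.27, 41.09]
χ² = (18−41.09)²/41.09 + (39−20.55)²/20.55 + (17−10.27)²/10.27 + (39−41.09)²/41.09 = 34.0642
df = 3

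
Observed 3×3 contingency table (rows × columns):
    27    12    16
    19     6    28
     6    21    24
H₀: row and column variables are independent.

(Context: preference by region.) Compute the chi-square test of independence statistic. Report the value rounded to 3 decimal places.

Row totals [55, 53, 51], col totals [52, 39, 68], n=159
χ² = (27−17.99)²/17.99 + (12−13.49)²/13.49 + (16−23.52)²/23.52 + (19−17.33)²/17.33 + (6−13.00)²/13.00 + (28−22.67)²/22.67 + (6−16.68)²/16.68 + (21−12.51)²/12.51 + (24−21.81)²/21.81 = 25.0903
df = 4

test statistic = 25.090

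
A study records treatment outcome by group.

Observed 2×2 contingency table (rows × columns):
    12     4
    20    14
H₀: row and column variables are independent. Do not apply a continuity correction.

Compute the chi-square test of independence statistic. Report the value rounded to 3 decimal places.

Row totals [16, 34], col totals [32, 18], n=50
χ² = (12−10.24)²/10.24 + (4−5.76)²/5.76 + (20−21.76)²/21.76 + (14−12.24)²/12.24 = 1.2357
df = 1

test statistic = 1.236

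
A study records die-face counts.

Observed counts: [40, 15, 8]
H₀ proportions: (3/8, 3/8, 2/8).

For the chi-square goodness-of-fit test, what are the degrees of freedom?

df = k − 1 = 3 − 1 = 2

degrees of freedom = 2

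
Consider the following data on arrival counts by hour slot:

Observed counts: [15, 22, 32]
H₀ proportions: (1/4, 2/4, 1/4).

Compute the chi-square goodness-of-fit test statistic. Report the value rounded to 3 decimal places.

n = 69; E_i = n·p_i = [17.25, 34.50, 17.25]
χ² = (15−17.25)²/17.25 + (22−34.50)²/34.50 + (32−17.25)²/17.25 = 17.4348
df = 2

test statistic = 17.435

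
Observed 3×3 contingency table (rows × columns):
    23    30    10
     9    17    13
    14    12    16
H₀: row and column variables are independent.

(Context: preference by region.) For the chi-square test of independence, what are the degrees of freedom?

df = (r−1)(c−1) = (3−1)·(3−1) = 4

degrees of freedom = 4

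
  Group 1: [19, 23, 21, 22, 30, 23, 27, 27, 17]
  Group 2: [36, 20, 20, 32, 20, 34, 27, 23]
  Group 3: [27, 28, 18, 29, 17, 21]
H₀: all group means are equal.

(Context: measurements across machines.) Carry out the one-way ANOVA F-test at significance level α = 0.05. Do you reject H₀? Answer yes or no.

reject H₀: no

Group means [23.22, 26.50, 23.33], grand mean 24.391
SSB = Σnᵢ(x̄ᵢ−x̄)² = 54.589; SSW = ΣΣ(x−x̄ᵢ)² = 594.889
MSB = 54.589/2 = 27.2947; MSW = 594.889/20 = 29.7444
F = MSB/MSW = 0.9176
df = (2, 20)
p-value (upper-tail) = 0.41564
At α=0.05: p ≥ α → fail to reject H₀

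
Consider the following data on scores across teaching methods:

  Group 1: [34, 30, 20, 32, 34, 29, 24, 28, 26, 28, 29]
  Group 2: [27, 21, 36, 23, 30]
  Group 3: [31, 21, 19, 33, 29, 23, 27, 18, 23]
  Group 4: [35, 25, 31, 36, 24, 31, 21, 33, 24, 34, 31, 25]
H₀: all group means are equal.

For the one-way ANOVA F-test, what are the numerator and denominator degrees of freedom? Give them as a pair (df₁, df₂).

degrees of freedom = [3, 33]

k = 4 groups, N = 37 total
df = (k−1, N−k) = (4−1, 37−4) = (3, 33)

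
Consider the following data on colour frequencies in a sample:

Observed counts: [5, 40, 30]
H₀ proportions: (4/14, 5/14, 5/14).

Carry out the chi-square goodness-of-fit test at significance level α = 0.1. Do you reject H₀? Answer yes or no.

n = 75; E_i = n·p_i = [21.43, 26.79, 26.79]
χ² = (5−21.43)²/21.43 + (40−26.79)²/26.79 + (30−26.79)²/26.79 = 19.5000
df = 2
p-value (upper-tail) = 0.00006
At α=0.1: p < α → reject H₀

reject H₀: yes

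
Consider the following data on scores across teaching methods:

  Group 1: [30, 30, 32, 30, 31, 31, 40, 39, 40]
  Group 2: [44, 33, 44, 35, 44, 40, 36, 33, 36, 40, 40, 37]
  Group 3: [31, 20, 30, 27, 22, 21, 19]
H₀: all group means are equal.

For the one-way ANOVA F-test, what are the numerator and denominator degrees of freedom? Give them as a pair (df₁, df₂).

k = 3 groups, N = 28 total
df = (k−1, N−k) = (3−1, 28−3) = (2, 25)

degrees of freedom = [2, 25]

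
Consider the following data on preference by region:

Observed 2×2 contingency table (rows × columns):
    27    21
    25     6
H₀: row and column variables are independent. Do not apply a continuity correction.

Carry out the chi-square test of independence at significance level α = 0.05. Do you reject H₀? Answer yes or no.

reject H₀: yes

Row totals [48, 31], col totals [52, 27], n=79
χ² = (27−31.59)²/31.59 + (21−16.41)²/16.41 + (25−20.41)²/20.41 + (6−10.59)²/10.59 = 4.9828
df = 1
p-value (upper-tail) = 0.02560
At α=0.05: p < α → reject H₀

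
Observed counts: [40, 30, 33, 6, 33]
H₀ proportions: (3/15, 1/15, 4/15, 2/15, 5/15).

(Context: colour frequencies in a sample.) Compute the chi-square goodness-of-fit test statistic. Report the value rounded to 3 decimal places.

n = 142; E_i = n·p_i = [28.40, 9.47, 37.87, 18.93, 47.33]
χ² = (40−28.40)²/28.40 + (30−9.47)²/9.47 + (33−37.87)²/37.87 + (6−18.93)²/18.93 + (33−47.33)²/47.33 = 63.0757
df = 4

test statistic = 63.076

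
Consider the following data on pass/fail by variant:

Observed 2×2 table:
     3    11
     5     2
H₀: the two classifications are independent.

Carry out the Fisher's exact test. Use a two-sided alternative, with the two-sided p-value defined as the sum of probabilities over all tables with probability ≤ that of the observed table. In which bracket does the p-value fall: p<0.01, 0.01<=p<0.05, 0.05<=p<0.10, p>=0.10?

p-value bracket: 0.05<=p<0.10

Margins: r₁=14, r₂=7, c₁=8, c₂=13, n=21
p_obs = C(14,3)·C(7,5)/C(21,8); sum pmf over tables with pmf ≤ p_obs
p-value (two-sided) = 0.05552
→ bracket: 0.05<=p<0.10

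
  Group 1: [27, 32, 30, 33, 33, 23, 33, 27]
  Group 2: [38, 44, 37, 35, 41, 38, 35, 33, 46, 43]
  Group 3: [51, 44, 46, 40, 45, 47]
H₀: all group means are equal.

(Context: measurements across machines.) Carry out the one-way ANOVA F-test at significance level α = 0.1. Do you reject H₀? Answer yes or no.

Group means [29.75, 39.00, 45.50], grand mean 37.542
SSB = Σnᵢ(x̄ᵢ−x̄)² = 886.958; SSW = ΣΣ(x−x̄ᵢ)² = 331.000
MSB = 886.958/2 = 443.4792; MSW = 331.000/21 = 15.7619
F = MSB/MSW = 28.1361
df = (2, 21)
p-value (upper-tail) = 0.00000
At α=0.1: p < α → reject H₀

reject H₀: yes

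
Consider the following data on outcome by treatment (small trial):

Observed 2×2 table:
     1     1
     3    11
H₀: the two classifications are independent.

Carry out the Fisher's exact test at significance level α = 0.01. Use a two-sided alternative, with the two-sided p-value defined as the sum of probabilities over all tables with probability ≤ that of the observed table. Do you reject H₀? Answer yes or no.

Margins: r₁=2, r₂=14, c₁=4, c₂=12, n=16
p_obs = C(2,1)·C(14,3)/C(16,4); sum pmf over tables with pmf ≤ p_obs
p-value (two-sided) = 0.45000
At α=0.01: p ≥ α → fail to reject H₀

reject H₀: no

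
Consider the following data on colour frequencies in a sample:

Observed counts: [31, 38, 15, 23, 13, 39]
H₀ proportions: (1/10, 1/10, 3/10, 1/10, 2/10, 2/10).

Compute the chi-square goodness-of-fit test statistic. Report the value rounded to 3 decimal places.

test statistic = 83.390

n = 159; E_i = n·p_i = [15.90, 15.90, 47.70, 15.90, 31.80, 31.80]
χ² = (31−15.90)²/15.90 + (38−15.90)²/15.90 + (15−47.70)²/47.70 + (23−15.90)²/15.90 + (13−31.80)²/31.80 + (39−31.80)²/31.80 = 83.3899
df = 5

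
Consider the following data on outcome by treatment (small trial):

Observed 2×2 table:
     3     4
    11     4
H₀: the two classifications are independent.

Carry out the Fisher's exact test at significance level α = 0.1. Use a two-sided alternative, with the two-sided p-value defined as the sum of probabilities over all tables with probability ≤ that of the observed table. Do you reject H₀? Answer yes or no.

reject H₀: no

Margins: r₁=7, r₂=15, c₁=14, c₂=8, n=22
p_obs = C(7,3)·C(15,11)/C(22,14); sum pmf over tables with pmf ≤ p_obs
p-value (two-sided) = 0.34262
At α=0.1: p ≥ α → fail to reject H₀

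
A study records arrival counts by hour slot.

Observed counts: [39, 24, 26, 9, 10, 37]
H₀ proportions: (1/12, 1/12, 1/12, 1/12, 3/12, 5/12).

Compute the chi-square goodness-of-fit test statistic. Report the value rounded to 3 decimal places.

test statistic = 116.611

n = 145; E_i = n·p_i = [12.08, 12.08, 12.08, 12.08, 36.25, 60.42]
χ² = (39−12.08)²/12.08 + (24−12.08)²/12.08 + (26−12.08)²/12.08 + (9−12.08)²/12.08 + (10−36.25)²/36.25 + (37−60.42)²/60.42 = 116.6110
df = 5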